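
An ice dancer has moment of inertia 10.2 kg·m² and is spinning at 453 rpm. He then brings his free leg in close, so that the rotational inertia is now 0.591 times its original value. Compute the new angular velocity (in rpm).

No external torque acts about the spin axis, so angular momentum is conserved.
I₂ = 0.591 × 10.2 = 6.028 kg·m².
ω₂ = I₁ω₁ / I₂ = (10.20)(453 rpm) / (6.028) = 766.5 rpm.

ω₂ ≈ 766 rpm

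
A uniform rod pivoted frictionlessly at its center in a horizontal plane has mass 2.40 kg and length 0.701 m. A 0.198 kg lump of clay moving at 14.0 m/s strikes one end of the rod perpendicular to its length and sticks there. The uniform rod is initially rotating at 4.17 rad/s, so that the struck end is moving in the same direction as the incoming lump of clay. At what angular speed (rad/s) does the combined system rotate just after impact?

|ω_f| ≈ 11.3 rad/s

The axle reaction passes through the pivot and exerts no torque about it; angular momentum about the pivot is conserved through the impact.
I_p = (1/12)(2.40)(0.701)² = 0.09828 kg·m². Taking the sense of the lump of clay's angular momentum as positive, L_{lump} = m v R = (0.198)(14.0)(0.701/2) = 0.9716 kg·m²/s.
L_i = +I_p ω_p + m v R = +(0.09828)(4.17) + 0.9716 = 1.381 kg·m²/s.
After sticking, I_f = I_p + m R² = 0.09828 + (0.198)(0.701/2)² = 0.1226 kg·m².
ω_f = L_i / I_f = 1.381 / 0.1226 = 11.27 rad/s.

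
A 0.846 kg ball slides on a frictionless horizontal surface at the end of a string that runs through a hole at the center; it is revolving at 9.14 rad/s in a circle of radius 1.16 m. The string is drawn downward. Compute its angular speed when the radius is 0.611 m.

ω₂ ≈ 32.9 rad/s

The constraining force is radial, so m r² ω about the center is conserved.
ω₂ = ω₁ (r₁/r₂)² = (9.14)(1.16/0.611)² = 32.94 rad/s.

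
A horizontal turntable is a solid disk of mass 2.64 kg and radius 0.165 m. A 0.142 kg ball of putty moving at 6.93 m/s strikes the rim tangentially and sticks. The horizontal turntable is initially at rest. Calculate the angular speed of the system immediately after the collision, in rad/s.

|ω_f| ≈ 4.08 rad/s

About the axle the impulsive forces during the collision are internal, so angular momentum about that axis is conserved.
I_p = ½(2.64)(0.165)² = 0.03594 kg·m². Taking the sense of the ball of putty's angular momentum as positive, L_{ball} = m v R = (0.142)(6.93)(0.165) = 0.1624 kg·m²/s.
L_i = 0 + 0.1624 = 0.1624 kg·m²/s.
After sticking, I_f = I_p + m R² = 0.03594 + (0.142)(0.165)² = 0.03980 kg·m².
ω_f = L_i / I_f = 0.1624 / 0.03980 = 4.079 rad/s.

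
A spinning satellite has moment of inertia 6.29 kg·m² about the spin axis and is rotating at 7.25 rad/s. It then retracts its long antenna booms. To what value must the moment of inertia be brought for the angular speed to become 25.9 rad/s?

No external torque acts about the spin axis, so angular momentum is conserved.
I₂ = I₁ω₁ / ω₂ = (6.29)(7.25) / (25.9) = 1.761 kg·m².

I₂ ≈ 1.76 kg·m²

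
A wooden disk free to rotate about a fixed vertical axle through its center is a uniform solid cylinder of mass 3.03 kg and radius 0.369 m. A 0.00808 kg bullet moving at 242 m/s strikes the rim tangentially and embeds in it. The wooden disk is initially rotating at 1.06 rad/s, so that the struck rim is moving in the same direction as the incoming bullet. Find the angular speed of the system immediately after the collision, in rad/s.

|ω_f| ≈ 4.53 rad/s

The axle reaction passes through the axle and exerts no torque about it; angular momentum about the axle is conserved through the impact.
I_p = ½(3.03)(0.369)² = 0.2063 kg·m². Taking the sense of the bullet's angular momentum as positive, L_{bullet} = m v R = (0.00808)(242)(0.369) = 0.7215 kg·m²/s.
L_i = +I_p ω_p + m v R = +(0.2063)(1.06) + 0.7215 = 0.9402 kg·m²/s.
After sticking, I_f = I_p + m R² = 0.2063 + (0.00808)(0.369)² = 0.2074 kg·m².
ω_f = L_i / I_f = 0.9402 / 0.2074 = 4.534 rad/s.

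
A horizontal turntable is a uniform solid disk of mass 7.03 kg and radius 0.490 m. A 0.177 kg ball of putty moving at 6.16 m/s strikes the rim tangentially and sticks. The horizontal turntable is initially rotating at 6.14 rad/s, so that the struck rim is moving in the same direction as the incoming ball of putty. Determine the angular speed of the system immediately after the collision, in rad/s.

The axle reaction passes through the axle and exerts no torque about it; angular momentum about the axle is conserved through the impact.
I_p = ½(7.03)(0.490)² = 0.8440 kg·m². Taking the sense of the ball of putty's angular momentum as positive, L_{ball} = m v R = (0.177)(6.16)(0.490) = 0.5343 kg·m²/s.
L_i = +I_p ω_p + m v R = +(0.8440)(6.14) + 0.5343 = 5.716 kg·m²/s.
After sticking, I_f = I_p + m R² = 0.8440 + (0.177)(0.490)² = 0.8864 kg·m².
ω_f = L_i / I_f = 5.716 / 0.8864 = 6.448 rad/s.

|ω_f| ≈ 6.45 rad/s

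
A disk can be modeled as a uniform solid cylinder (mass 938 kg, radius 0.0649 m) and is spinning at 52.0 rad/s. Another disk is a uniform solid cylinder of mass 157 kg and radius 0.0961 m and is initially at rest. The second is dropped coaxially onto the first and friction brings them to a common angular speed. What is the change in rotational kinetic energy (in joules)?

The coupling torques are internal; angular momentum about the shared axis is conserved.
Moments of inertia: I_A = ½(938)(0.0649)² = 1.975 kg·m²; I_B = ½(157)(0.0961)² = 0.7250 kg·m².
Taking A's sense as positive: L = (1.975)(52.0) = 102.7 kg·m²·rad/s.
Combined I = 1.975 + 0.7250 = 2.700 kg·m².
ω_f = L / I = 102.7 / 2.700 = 38.04 rad/s.
KE_i = ½ΣIω² = 2671 J; KE_f = ½(2.700)(38.04)² = 1954 J.

ΔKE ≈ -717 J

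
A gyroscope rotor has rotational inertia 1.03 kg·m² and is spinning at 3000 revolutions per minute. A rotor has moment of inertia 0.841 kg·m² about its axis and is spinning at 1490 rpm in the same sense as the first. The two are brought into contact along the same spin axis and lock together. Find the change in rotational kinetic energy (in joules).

No external torque acts about the common axis, so total angular momentum is conserved.
Taking A's sense as positive: L = (1.030)(3000) + (0.8410)(1490) = 4343 kg·m²·rpm.
Combined I = 1.030 + 0.8410 = 1.871 kg·m².
ω_f = L / I = 4343 / 1.871 = 2321 rpm.
KE_i = ½ΣIω² = 61070 J; KE_f = ½(1.871)(243.1)² = 55280 J.

ΔKE ≈ -5790 J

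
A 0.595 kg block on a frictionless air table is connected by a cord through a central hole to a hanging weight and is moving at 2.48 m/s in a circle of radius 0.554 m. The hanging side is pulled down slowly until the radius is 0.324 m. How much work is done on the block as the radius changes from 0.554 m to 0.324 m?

The only horizontal force on the mass is along the cord (radial), so it exerts no torque about the hole and angular momentum m v r is conserved.
v₂ = v₁ r₁ / r₂ = (2.48)(0.554) / (0.324) = 4.240 m/s.
W = ΔKE = ½m(v₂² − v₁²) = 3.520 J.

W ≈ 3.52 J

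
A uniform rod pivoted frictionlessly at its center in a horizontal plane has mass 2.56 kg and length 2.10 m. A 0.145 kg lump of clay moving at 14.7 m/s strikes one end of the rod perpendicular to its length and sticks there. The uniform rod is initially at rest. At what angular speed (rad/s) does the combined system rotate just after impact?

The axle reaction passes through the pivot and exerts no torque about it; angular momentum about the pivot is conserved through the impact.
I_p = (1/12)(2.56)(2.10)² = 0.9408 kg·m². Taking the sense of the lump of clay's angular momentum as positive, L_{lump} = m v R = (0.145)(14.7)(2.10/2) = 2.238 kg·m²/s.
L_i = 0 + 2.238 = 2.238 kg·m²/s.
After sticking, I_f = I_p + m R² = 0.9408 + (0.145)(2.10/2)² = 1.101 kg·m².
ω_f = L_i / I_f = 2.238 / 1.101 = 2.033 rad/s.

|ω_f| ≈ 2.03 rad/s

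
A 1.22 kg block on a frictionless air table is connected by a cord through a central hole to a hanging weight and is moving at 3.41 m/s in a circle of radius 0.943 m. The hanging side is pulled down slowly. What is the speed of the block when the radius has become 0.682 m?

v₂ ≈ 4.71 m/s

Central (radial) force ⇒ zero torque about the center ⇒ m v r is constant.
v₂ = v₁ r₁ / r₂ = (3.41)(0.943) / (0.682) = 4.715 m/s.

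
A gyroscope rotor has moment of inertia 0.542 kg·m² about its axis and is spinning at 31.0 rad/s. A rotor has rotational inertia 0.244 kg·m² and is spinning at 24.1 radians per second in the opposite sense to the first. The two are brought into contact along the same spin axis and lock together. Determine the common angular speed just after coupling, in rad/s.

No external torque acts about the common axis, so total angular momentum is conserved.
Taking A's sense as positive: L = (0.5420)(31.0) − (0.2440)(24.1) = 10.92 kg·m²·rad/s.
Combined I = 0.5420 + 0.2440 = 0.7860 kg·m².
ω_f = L / I = 10.92 / 0.7860 = 13.90 rad/s.

|ω_f| ≈ 13.9 rad/s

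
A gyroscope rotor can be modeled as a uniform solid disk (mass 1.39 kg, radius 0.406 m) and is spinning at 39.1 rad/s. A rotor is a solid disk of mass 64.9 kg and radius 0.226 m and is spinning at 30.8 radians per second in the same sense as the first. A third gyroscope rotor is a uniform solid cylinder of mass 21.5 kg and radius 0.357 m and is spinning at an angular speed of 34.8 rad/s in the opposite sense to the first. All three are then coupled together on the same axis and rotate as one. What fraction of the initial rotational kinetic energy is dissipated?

fraction ≈ 0.994

No external torque acts about the common axis, so total angular momentum is conserved.
Moments of inertia: I_A = ½(1.39)(0.406)² = 0.1146 kg·m²; I_B = ½(64.9)(0.226)² = 1.657 kg·m²; I_C = ½(21.5)(0.357)² = 1.370 kg·m².
Taking A's sense as positive: L = (0.1146)(39.1) + (1.657)(30.8) − (1.370)(34.8) = 7.849 kg·m²·rad/s.
Combined I = 0.1146 + 1.657 + 1.370 = 3.142 kg·m².
ω_f = L / I = 7.849 / 3.142 = 2.498 rad/s.
KE_i = ½ΣIω² = 1703 J; KE_f = ½(3.142)(2.498)² = 9.804 J.
Fraction dissipated = (KE_i − KE_f)/KE_i = 0.9942.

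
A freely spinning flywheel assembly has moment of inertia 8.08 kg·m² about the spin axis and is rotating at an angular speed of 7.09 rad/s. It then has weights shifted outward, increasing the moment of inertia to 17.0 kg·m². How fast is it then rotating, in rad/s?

With no external torque about the axis, L is conserved: I₁ω₁ = I₂ω₂.
ω₂ = I₁ω₁ / I₂ = (8.080)(7.09 rad/s) / (17.00) = 3.370 rad/s.

ω₂ ≈ 3.37 rad/s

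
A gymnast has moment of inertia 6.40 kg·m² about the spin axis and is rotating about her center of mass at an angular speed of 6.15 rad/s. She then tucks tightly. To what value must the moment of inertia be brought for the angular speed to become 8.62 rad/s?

I₂ ≈ 4.57 kg·m²

With no external torque about the axis, L is conserved: I₁ω₁ = I₂ω₂.
I₂ = I₁ω₁ / ω₂ = (6.40)(6.15) / (8.62) = 4.566 kg·m².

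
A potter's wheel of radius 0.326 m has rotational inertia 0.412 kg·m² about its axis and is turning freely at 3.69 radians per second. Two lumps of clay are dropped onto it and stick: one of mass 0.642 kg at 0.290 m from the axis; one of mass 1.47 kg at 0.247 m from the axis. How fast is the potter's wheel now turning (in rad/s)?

ω_f ≈ 2.74 rad/s

The added mass arrives with no angular momentum about the axis, and any external torque about the axis is negligible, so the system's angular momentum is conserved.
Added inertia Σmr² = (0.642)(0.290)² + (1.47)(0.247)² = 0.1437 kg·m²; I_f = 0.4120 + 0.1437 = 0.5557 kg·m².
ω_f = I_p ω_i / I_f = (0.4120)(3.69) / 0.5557 = 2.736 rad/s.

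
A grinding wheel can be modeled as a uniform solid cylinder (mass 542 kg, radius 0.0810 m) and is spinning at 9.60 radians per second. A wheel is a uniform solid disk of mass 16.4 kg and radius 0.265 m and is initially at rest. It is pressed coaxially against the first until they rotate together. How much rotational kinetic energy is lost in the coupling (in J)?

No external torque acts about the common axis, so total angular momentum is conserved.
Moments of inertia: I_A = ½(542)(0.0810)² = 1.778 kg·m²; I_B = ½(16.4)(0.265)² = 0.5758 kg·m².
Taking A's sense as positive: L = (1.778)(9.60) = 17.07 kg·m²·rad/s.
Combined I = 1.778 + 0.5758 = 2.354 kg·m².
ω_f = L / I = 17.07 / 2.354 = 7.251 rad/s.
KE_i = ½ΣIω² = 81.93 J; KE_f = ½(2.354)(7.251)² = 61.89 J.

ΔKE lost ≈ 20.0 J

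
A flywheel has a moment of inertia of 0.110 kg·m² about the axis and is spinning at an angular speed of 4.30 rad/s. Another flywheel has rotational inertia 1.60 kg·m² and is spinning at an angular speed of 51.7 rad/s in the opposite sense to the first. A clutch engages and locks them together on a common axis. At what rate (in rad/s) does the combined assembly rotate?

|ω_f| ≈ 48.1 rad/s

The coupling torques are internal; angular momentum about the shared axis is conserved.
Taking A's sense as positive: L = (0.1100)(4.30) − (1.600)(51.7) = -82.25 kg·m²·rad/s.
Combined I = 0.1100 + 1.600 = 1.710 kg·m².
ω_f = L / I = -82.25 / 1.710 = -48.10 rad/s.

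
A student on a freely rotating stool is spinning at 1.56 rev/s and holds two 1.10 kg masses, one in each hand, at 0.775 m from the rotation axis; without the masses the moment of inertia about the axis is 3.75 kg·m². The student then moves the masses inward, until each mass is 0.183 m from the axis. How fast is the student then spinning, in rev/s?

ω₂ ≈ 2.07 rev/s

Angular momentum about the spin axis is conserved since the torque about it is zero.
I₁ = 3.75 + 2(1.10)(0.775)² = 5.071 kg·m²; I₂ = 3.75 + 2(1.10)(0.183)² = 3.824 kg·m².
ω₂ = I₁ω₁ / I₂ = (5.071)(1.56 rev/s) / (3.824) = 2.069 rev/s.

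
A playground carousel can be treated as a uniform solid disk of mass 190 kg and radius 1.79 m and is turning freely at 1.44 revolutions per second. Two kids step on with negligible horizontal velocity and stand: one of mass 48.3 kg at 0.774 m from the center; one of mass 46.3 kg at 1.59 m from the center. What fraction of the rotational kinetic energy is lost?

No external torque acts about the center; L_before = L_after.
I_p = ½(190)(1.79)² = 304.4 kg·m².
Added inertia Σmr² = (48.3)(0.774)² + (46.3)(1.59)² = 146.0 kg·m²; I_f = 304.4 + 146.0 = 450.4 kg·m².
ω_f = I_p ω_i / I_f = (304.4)(1.44) / 450.4 = 0.9732 rev/s.
KE_i = ½(304.4)(9.048 rad/s)² = 12460 J; KE_f = ½(450.4)(6.115)² = 8421 J.
Fraction lost = 0.3241.

fraction ≈ 0.324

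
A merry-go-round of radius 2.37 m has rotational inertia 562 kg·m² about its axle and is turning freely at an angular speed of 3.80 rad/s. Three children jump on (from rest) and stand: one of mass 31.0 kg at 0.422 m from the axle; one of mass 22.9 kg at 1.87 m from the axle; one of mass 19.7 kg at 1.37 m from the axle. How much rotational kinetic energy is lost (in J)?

energy lost ≈ 727 J

No external torque acts about the axle; L_before = L_after.
Added inertia Σmr² = (31.0)(0.422)² + (22.9)(1.87)² + (19.7)(1.37)² = 122.6 kg·m²; I_f = 562.0 + 122.6 = 684.6 kg·m².
ω_f = I_p ω_i / I_f = (562.0)(3.80) / 684.6 = 3.120 rad/s.
KE_i = ½(562.0)(3.800 rad/s)² = 4058 J; KE_f = ½(684.6)(3.120)² = 3331 J.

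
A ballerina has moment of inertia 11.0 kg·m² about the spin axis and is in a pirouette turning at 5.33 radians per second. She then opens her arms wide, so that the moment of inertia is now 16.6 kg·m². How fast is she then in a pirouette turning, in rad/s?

No external torque acts about the spin axis, so angular momentum is conserved.
ω₂ = I₁ω₁ / I₂ = (11.00)(5.33 rad/s) / (16.60) = 3.532 rad/s.

ω₂ ≈ 3.53 rad/s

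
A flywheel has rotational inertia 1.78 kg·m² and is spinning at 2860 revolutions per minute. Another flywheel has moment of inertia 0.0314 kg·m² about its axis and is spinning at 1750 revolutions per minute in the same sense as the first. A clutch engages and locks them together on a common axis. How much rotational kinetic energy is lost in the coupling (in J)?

ΔKE lost ≈ 208 J

The coupling torques are internal; angular momentum about the shared axis is conserved.
Taking A's sense as positive: L = (1.780)(2860) + (0.03140)(1750) = 5146 kg·m²·rpm.
Combined I = 1.780 + 0.03140 = 1.811 kg·m².
ω_f = L / I = 5146 / 1.811 = 2841 rpm.
KE_i = ½ΣIω² = 80360 J; KE_f = ½(1.811)(297.5)² = 80150 J.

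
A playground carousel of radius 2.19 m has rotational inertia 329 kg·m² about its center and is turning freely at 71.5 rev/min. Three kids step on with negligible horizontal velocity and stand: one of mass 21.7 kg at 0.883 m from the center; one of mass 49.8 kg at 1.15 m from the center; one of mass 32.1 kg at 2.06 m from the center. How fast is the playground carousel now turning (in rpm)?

ω_f ≈ 42.9 rpm

The added mass arrives with no angular momentum about the center, and any external torque about the center is negligible, so the system's angular momentum is conserved.
Added inertia Σmr² = (21.7)(0.883)² + (49.8)(1.15)² + (32.1)(2.06)² = 219.0 kg·m²; I_f = 329.0 + 219.0 = 548.0 kg·m².
ω_f = I_p ω_i / I_f = (329.0)(71.5) / 548.0 = 42.93 rpm.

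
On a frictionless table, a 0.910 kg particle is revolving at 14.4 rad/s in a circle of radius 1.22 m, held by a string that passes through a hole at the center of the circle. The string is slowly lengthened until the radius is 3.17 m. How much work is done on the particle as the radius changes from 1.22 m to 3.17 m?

W ≈ -120 J

The constraining force is radial, so m r² ω about the center is conserved.
ω₂ = ω₁ (r₁/r₂)² = (14.4)(1.22/3.17)² = 2.133 rad/s.
W = ΔKE = ½m(v₂² − v₁²) = -119.6 J.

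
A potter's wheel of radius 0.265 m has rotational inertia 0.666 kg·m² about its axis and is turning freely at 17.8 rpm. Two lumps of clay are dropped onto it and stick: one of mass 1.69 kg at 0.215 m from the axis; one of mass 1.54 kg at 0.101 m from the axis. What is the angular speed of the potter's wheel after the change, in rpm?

ω_f ≈ 15.6 rpm

No external torque acts about the axis; L_before = L_after.
Added inertia Σmr² = (1.69)(0.215)² + (1.54)(0.101)² = 0.09383 kg·m²; I_f = 0.6660 + 0.09383 = 0.7598 kg·m².
ω_f = I_p ω_i / I_f = (0.6660)(17.8) / 0.7598 = 15.60 rpm.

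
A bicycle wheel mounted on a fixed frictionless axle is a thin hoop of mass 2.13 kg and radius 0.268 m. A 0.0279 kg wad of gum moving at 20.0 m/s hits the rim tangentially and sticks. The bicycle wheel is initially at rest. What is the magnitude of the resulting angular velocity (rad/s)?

About the axle the impulsive forces during the collision are internal, so angular momentum about that axis is conserved.
I_p = (2.13)(0.268)² = 0.1530 kg·m². Taking the sense of the wad of gum's angular momentum as positive, L_{wad} = m v R = (0.0279)(20.0)(0.268) = 0.1495 kg·m²/s.
L_i = 0 + 0.1495 = 0.1495 kg·m²/s.
After sticking, I_f = I_p + m R² = 0.1530 + (0.0279)(0.268)² = 0.1550 kg·m².
ω_f = L_i / I_f = 0.1495 / 0.1550 = 0.9649 rad/s.

|ω_f| ≈ 0.965 rad/s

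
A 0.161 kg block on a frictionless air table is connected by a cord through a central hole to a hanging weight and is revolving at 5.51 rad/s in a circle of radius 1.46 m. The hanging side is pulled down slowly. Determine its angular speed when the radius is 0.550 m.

ω₂ ≈ 38.8 rad/s

The constraining force is radial, so m r² ω about the center is conserved.
ω₂ = ω₁ (r₁/r₂)² = (5.51)(1.46/0.550)² = 38.83 rad/s.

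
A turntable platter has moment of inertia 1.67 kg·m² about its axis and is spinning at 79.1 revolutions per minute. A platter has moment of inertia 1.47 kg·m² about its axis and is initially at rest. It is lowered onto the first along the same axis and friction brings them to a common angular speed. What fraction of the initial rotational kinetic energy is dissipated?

fraction ≈ 0.468

The coupling torques are internal; angular momentum about the shared axis is conserved.
Taking A's sense as positive: L = (1.670)(79.1) = 132.1 kg·m²·rpm.
Combined I = 1.670 + 1.470 = 3.140 kg·m².
ω_f = L / I = 132.1 / 3.140 = 42.07 rpm.
KE_i = ½ΣIω² = 57.29 J; KE_f = ½(3.140)(4.405)² = 30.47 J.
Fraction dissipated = (KE_i − KE_f)/KE_i = 0.4682.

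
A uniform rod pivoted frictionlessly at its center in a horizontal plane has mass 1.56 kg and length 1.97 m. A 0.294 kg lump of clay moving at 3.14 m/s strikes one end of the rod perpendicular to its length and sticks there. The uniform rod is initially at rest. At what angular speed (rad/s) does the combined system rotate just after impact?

The axle reaction passes through the pivot and exerts no torque about it; angular momentum about the pivot is conserved through the impact.
I_p = (1/12)(1.56)(1.97)² = 0.5045 kg·m². Taking the sense of the lump of clay's angular momentum as positive, L_{lump} = m v R = (0.294)(3.14)(1.97/2) = 0.9093 kg·m²/s.
L_i = 0 + 0.9093 = 0.9093 kg·m²/s.
After sticking, I_f = I_p + m R² = 0.5045 + (0.294)(1.97/2)² = 0.7898 kg·m².
ω_f = L_i / I_f = 0.9093 / 0.7898 = 1.151 rad/s.

|ω_f| ≈ 1.15 rad/s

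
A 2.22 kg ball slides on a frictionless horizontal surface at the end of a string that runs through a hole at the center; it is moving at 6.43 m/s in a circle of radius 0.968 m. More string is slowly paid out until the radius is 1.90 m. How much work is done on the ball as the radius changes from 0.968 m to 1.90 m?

Central (radial) force ⇒ zero torque about the center ⇒ m v r is constant.
v₂ = v₁ r₁ / r₂ = (6.43)(0.968) / (1.90) = 3.276 m/s.
W = ΔKE = ½m(v₂² − v₁²) = -33.98 J.

W ≈ -34.0 J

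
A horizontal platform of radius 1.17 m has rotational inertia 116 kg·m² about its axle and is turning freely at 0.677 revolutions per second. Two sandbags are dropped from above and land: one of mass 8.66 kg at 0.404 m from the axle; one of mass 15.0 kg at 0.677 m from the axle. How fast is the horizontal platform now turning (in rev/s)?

ω_f ≈ 0.632 rev/s

The added mass arrives with no angular momentum about the axle, and any external torque about the axle is negligible, so the system's angular momentum is conserved.
Added inertia Σmr² = (8.66)(0.404)² + (15.0)(0.677)² = 8.288 kg·m²; I_f = 116.0 + 8.288 = 124.3 kg·m².
ω_f = I_p ω_i / I_f = (116.0)(0.677) / 124.3 = 0.6319 rev/s.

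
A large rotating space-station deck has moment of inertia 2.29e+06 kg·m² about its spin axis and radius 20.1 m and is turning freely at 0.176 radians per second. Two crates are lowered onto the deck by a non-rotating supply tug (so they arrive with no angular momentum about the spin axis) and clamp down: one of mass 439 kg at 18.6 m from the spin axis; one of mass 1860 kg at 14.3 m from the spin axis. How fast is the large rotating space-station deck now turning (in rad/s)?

ω_f ≈ 0.143 rad/s

The added mass arrives with no angular momentum about the spin axis, and any external torque about the spin axis is negligible, so the system's angular momentum is conserved.
Added inertia Σmr² = (439)(18.6)² + (1860)(14.3)² = 5.322e+05 kg·m²; I_f = 2.290e+06 + 5.322e+05 = 2.822e+06 kg·m².
ω_f = I_p ω_i / I_f = (2.290e+06)(0.176) / 2.822e+06 = 0.1428 rad/s.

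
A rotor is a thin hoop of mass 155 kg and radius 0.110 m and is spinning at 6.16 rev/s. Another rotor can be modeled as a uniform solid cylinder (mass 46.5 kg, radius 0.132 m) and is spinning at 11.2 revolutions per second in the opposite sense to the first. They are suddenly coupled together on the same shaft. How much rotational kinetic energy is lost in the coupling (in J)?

ΔKE lost ≈ 1980 J

The coupling torques are internal; angular momentum about the shared axis is conserved.
Moments of inertia: I_A = (155)(0.110)² = 1.876 kg·m²; I_B = ½(46.5)(0.132)² = 0.4051 kg·m².
Taking A's sense as positive: L = (1.876)(6.16) − (0.4051)(11.2) = 7.016 kg·m²·rev/s.
Combined I = 1.876 + 0.4051 = 2.281 kg·m².
ω_f = L / I = 7.016 / 2.281 = 3.076 rev/s.
KE_i = ½ΣIω² = 2408 J; KE_f = ½(2.281)(19.33)² = 426.0 J.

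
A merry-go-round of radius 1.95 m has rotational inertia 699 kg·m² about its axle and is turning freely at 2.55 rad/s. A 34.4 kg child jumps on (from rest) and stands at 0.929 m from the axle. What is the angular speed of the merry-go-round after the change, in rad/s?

ω_f ≈ 2.45 rad/s

The added mass arrives with no angular momentum about the axle, and any external torque about the axle is negligible, so the system's angular momentum is conserved.
Added inertia Σmr² = (34.4)(0.929)² = 29.69 kg·m²; I_f = 699.0 + 29.69 = 728.7 kg·m².
ω_f = I_p ω_i / I_f = (699.0)(2.55) / 728.7 = 2.446 rad/s.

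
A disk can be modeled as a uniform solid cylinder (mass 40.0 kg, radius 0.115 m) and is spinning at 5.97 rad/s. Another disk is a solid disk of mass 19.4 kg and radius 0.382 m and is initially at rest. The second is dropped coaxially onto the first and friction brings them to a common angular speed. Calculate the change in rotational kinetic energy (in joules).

No external torque acts about the common axis, so total angular momentum is conserved.
Moments of inertia: I_A = ½(40.0)(0.115)² = 0.2645 kg·m²; I_B = ½(19.4)(0.382)² = 1.415 kg·m².
Taking A's sense as positive: L = (0.2645)(5.97) = 1.579 kg·m²·rad/s.
Combined I = 0.2645 + 1.415 = 1.680 kg·m².
ω_f = L / I = 1.579 / 1.680 = 0.9399 rad/s.
KE_i = ½ΣIω² = 4.714 J; KE_f = ½(1.680)(0.9399)² = 0.7421 J.

ΔKE ≈ -3.97 J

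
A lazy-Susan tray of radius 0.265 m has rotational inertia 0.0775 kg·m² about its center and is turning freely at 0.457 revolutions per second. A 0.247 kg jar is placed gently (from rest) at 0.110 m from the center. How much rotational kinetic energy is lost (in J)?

No external torque acts about the center; L_before = L_after.
Added inertia Σmr² = (0.247)(0.110)² = 0.002989 kg·m²; I_f = 0.07750 + 0.002989 = 0.08049 kg·m².
ω_f = I_p ω_i / I_f = (0.07750)(0.457) / 0.08049 = 0.4400 rev/s.
KE_i = ½(0.07750)(2.871 rad/s)² = 0.3195 J; KE_f = ½(0.08049)(2.765)² = 0.3076 J.

energy lost ≈ 0.0119 J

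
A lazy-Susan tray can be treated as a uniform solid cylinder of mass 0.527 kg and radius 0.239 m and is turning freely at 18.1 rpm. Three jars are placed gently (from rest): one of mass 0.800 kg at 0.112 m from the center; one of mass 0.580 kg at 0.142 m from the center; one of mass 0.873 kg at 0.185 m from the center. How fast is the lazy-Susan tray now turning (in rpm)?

No external torque acts about the center; L_before = L_after.
I_p = ½(0.527)(0.239)² = 0.01505 kg·m².
Added inertia Σmr² = (0.800)(0.112)² + (0.580)(0.142)² + (0.873)(0.185)² = 0.05161 kg·m²; I_f = 0.01505 + 0.05161 = 0.06666 kg·m².
ω_f = I_p ω_i / I_f = (0.01505)(18.1) / 0.06666 = 4.087 rpm.

ω_f ≈ 4.09 rpm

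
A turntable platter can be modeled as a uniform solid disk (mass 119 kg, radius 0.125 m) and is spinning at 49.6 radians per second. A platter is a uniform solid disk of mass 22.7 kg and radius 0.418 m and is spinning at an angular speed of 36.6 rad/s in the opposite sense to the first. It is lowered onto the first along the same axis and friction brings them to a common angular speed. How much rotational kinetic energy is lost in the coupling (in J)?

ΔKE lost ≈ 2350 J

The coupling torques are internal; angular momentum about the shared axis is conserved.
Moments of inertia: I_A = ½(119)(0.125)² = 0.9297 kg·m²; I_B = ½(22.7)(0.418)² = 1.983 kg·m².
Taking A's sense as positive: L = (0.9297)(49.6) − (1.983)(36.6) = -26.47 kg·m²·rad/s.
Combined I = 0.9297 + 1.983 = 2.913 kg·m².
ω_f = L / I = -26.47 / 2.913 = -9.087 rad/s.
KE_i = ½ΣIω² = 2472 J; KE_f = ½(2.913)(9.087)² = 120.3 J.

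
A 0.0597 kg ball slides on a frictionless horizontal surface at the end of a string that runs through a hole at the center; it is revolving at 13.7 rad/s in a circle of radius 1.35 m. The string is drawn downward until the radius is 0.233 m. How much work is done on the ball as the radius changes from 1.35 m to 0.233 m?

No torque about the axis ⇒ m r₁² ω₁ = m r₂² ω₂.
ω₂ = ω₁ (r₁/r₂)² = (13.7)(1.35/0.233)² = 459.9 rad/s.
W = ΔKE = ½m(v₂² − v₁²) = 332.6 J.

W ≈ 333 J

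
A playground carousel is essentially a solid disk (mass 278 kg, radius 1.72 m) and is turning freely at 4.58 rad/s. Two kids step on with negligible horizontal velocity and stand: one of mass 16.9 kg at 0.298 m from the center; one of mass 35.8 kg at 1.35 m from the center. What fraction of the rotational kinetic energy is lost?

The added mass arrives with no angular momentum about the center, and any external torque about the center is negligible, so the system's angular momentum is conserved.
I_p = ½(278)(1.72)² = 411.2 kg·m².
Added inertia Σmr² = (16.9)(0.298)² + (35.8)(1.35)² = 66.75 kg·m²; I_f = 411.2 + 66.75 = 478.0 kg·m².
ω_f = I_p ω_i / I_f = (411.2)(4.58) / 478.0 = 3.940 rad/s.
KE_i = ½(411.2)(4.580 rad/s)² = 4313 J; KE_f = ½(478.0)(3.940)² = 3711 J.
Fraction lost = 0.1396.

fraction ≈ 0.140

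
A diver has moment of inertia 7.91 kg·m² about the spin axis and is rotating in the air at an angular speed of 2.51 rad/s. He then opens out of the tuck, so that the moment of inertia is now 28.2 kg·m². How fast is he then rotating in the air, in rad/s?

No external torque acts about the spin axis, so angular momentum is conserved.
ω₂ = I₁ω₁ / I₂ = (7.910)(2.51 rad/s) / (28.20) = 0.7040 rad/s.

ω₂ ≈ 0.704 rad/s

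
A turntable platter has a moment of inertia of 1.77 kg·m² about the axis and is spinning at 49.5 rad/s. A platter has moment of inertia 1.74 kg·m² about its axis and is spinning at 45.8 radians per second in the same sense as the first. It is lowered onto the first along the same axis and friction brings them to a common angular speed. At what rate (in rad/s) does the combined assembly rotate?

No external torque acts about the common axis, so total angular momentum is conserved.
Taking A's sense as positive: L = (1.770)(49.5) + (1.740)(45.8) = 167.3 kg·m²·rad/s.
Combined I = 1.770 + 1.740 = 3.510 kg·m².
ω_f = L / I = 167.3 / 3.510 = 47.67 rad/s.

|ω_f| ≈ 47.7 rad/s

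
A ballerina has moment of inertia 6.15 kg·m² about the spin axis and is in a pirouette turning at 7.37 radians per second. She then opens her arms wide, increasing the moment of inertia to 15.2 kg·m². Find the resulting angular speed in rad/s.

ω₂ ≈ 2.98 rad/s

No external torque acts about the spin axis, so angular momentum is conserved.
ω₂ = I₁ω₁ / I₂ = (6.150)(7.37 rad/s) / (15.20) = 2.982 rad/s.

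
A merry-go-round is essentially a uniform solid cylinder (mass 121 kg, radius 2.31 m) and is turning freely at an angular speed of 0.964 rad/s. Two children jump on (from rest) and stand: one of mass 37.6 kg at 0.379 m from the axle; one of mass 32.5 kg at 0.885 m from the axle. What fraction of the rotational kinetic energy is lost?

fraction ≈ 0.0872

The added mass arrives with no angular momentum about the axle, and any external torque about the axle is negligible, so the system's angular momentum is conserved.
I_p = ½(121)(2.31)² = 322.8 kg·m².
Added inertia Σmr² = (37.6)(0.379)² + (32.5)(0.885)² = 30.86 kg·m²; I_f = 322.8 + 30.86 = 353.7 kg·m².
ω_f = I_p ω_i / I_f = (322.8)(0.964) / 353.7 = 0.8799 rad/s.
KE_i = ½(322.8)(0.9640 rad/s)² = 150.0 J; KE_f = ½(353.7)(0.8799)² = 136.9 J.
Fraction lost = 0.08724.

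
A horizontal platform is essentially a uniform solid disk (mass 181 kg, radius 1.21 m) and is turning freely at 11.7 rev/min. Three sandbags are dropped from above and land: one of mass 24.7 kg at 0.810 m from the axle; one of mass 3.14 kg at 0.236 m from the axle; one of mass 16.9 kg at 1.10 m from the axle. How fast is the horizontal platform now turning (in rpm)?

The added mass arrives with no angular momentum about the axle, and any external torque about the axle is negligible, so the system's angular momentum is conserved.
I_p = ½(181)(1.21)² = 132.5 kg·m².
Added inertia Σmr² = (24.7)(0.810)² + (3.14)(0.236)² + (16.9)(1.10)² = 36.83 kg·m²; I_f = 132.5 + 36.83 = 169.3 kg·m².
ω_f = I_p ω_i / I_f = (132.5)(11.7) / 169.3 = 9.155 rpm.

ω_f ≈ 9.16 rpm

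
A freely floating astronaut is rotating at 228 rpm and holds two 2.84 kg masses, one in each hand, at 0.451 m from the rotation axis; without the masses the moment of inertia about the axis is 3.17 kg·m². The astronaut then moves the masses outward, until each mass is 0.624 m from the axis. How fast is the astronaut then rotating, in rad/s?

ω₂ ≈ 19.2 rad/s

With no external torque about the axis, L is conserved: I₁ω₁ = I₂ω₂.
I₁ = 3.17 + 2(2.84)(0.451)² = 4.325 kg·m²; I₂ = 3.17 + 2(2.84)(0.624)² = 5.382 kg·m².
ω₂ = I₁ω₁ / I₂ = (4.325)(228 rpm) / (5.382) = 183.2 rpm = 19.19 rad/s.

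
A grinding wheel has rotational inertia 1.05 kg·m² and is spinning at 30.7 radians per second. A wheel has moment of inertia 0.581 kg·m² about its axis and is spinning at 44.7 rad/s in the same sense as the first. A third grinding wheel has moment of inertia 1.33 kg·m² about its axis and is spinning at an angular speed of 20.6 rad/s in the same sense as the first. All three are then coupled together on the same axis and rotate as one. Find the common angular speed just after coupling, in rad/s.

No external torque acts about the common axis, so total angular momentum is conserved.
Taking A's sense as positive: L = (1.050)(30.7) + (0.5810)(44.7) + (1.330)(20.6) = 85.60 kg·m²·rad/s.
Combined I = 1.050 + 0.5810 + 1.330 = 2.961 kg·m².
ω_f = L / I = 85.60 / 2.961 = 28.91 rad/s.

|ω_f| ≈ 28.9 rad/s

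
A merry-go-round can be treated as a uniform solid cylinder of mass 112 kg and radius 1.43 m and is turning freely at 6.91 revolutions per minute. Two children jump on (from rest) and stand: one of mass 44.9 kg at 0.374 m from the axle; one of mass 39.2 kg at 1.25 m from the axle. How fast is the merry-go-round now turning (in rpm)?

ω_f ≈ 4.35 rpm

No external torque acts about the axle; L_before = L_after.
I_p = ½(112)(1.43)² = 114.5 kg·m².
Added inertia Σmr² = (44.9)(0.374)² + (39.2)(1.25)² = 67.53 kg·m²; I_f = 114.5 + 67.53 = 182.0 kg·m².
ω_f = I_p ω_i / I_f = (114.5)(6.91) / 182.0 = 4.347 rpm.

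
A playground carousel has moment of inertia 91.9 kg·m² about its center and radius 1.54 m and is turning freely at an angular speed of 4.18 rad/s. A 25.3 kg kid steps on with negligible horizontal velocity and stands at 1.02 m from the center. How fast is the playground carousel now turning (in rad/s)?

ω_f ≈ 3.25 rad/s

No external torque acts about the center; L_before = L_after.
Added inertia Σmr² = (25.3)(1.02)² = 26.32 kg·m²; I_f = 91.90 + 26.32 = 118.2 kg·m².
ω_f = I_p ω_i / I_f = (91.90)(4.18) / 118.2 = 3.249 rad/s.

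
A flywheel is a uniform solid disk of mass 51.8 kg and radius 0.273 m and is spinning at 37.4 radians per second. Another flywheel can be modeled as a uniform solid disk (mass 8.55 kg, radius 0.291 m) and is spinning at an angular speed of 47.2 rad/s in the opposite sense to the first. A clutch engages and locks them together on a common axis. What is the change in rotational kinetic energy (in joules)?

ΔKE ≈ -1090 J

The coupling torques are internal; angular momentum about the shared axis is conserved.
Moments of inertia: I_A = ½(51.8)(0.273)² = 1.930 kg·m²; I_B = ½(8.55)(0.291)² = 0.3620 kg·m².
Taking A's sense as positive: L = (1.930)(37.4) − (0.3620)(47.2) = 55.11 kg·m²·rad/s.
Combined I = 1.930 + 0.3620 = 2.292 kg·m².
ω_f = L / I = 55.11 / 2.292 = 24.04 rad/s.
KE_i = ½ΣIω² = 1753 J; KE_f = ½(2.292)(24.04)² = 662.4 J.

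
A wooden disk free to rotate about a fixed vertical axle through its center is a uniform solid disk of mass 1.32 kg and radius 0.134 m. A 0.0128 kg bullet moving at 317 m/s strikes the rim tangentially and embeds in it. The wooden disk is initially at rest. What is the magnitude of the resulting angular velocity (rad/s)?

|ω_f| ≈ 45.0 rad/s

The axle reaction passes through the axle and exerts no torque about it; angular momentum about the axle is conserved through the impact.
I_p = ½(1.32)(0.134)² = 0.01185 kg·m². Taking the sense of the bullet's angular momentum as positive, L_{bullet} = m v R = (0.0128)(317)(0.134) = 0.5437 kg·m²/s.
L_i = 0 + 0.5437 = 0.5437 kg·m²/s.
After sticking, I_f = I_p + m R² = 0.01185 + (0.0128)(0.134)² = 0.01208 kg·m².
ω_f = L_i / I_f = 0.5437 / 0.01208 = 45.01 rad/s.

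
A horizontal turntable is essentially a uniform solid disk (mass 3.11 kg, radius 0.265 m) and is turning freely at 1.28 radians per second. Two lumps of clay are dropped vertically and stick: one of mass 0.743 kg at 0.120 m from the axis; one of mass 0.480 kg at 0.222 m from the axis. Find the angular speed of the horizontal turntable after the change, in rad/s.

No external torque acts about the axis; L_before = L_after.
I_p = ½(3.11)(0.265)² = 0.1092 kg·m².
Added inertia Σmr² = (0.743)(0.120)² + (0.480)(0.222)² = 0.03436 kg·m²; I_f = 0.1092 + 0.03436 = 0.1436 kg·m².
ω_f = I_p ω_i / I_f = (0.1092)(1.28) / 0.1436 = 0.9737 rad/s.

ω_f ≈ 0.974 rad/s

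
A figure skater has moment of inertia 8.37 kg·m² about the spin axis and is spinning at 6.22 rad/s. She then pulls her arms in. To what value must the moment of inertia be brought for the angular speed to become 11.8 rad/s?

I₂ ≈ 4.41 kg·m²

Angular momentum about the spin axis is conserved since the torque about it is zero.
I₂ = I₁ω₁ / ω₂ = (8.37)(6.22) / (11.8) = 4.412 kg·m².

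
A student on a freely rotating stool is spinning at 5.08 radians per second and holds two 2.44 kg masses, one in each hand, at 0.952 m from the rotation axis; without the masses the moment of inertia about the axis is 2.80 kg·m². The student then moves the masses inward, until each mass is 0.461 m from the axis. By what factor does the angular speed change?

ω₂/ω₁ ≈ 1.88

Angular momentum about the spin axis is conserved since the torque about it is zero.
I₁ = 2.80 + 2(2.44)(0.952)² = 7.223 kg·m²; I₂ = 2.80 + 2(2.44)(0.461)² = 3.837 kg·m².
ω₂/ω₁ = I₁/I₂ = 7.223 / 3.837 = 1.882.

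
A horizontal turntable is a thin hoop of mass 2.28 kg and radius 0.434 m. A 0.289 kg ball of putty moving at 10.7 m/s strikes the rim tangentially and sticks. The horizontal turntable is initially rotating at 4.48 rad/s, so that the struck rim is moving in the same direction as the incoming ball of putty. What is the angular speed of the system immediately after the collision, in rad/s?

The axle reaction passes through the axle and exerts no torque about it; angular momentum about the axle is conserved through the impact.
I_p = (2.28)(0.434)² = 0.4295 kg·m². Taking the sense of the ball of putty's angular momentum as positive, L_{ball} = m v R = (0.289)(10.7)(0.434) = 1.342 kg·m²/s.
L_i = +I_p ω_p + m v R = +(0.4295)(4.48) + 1.342 = 3.266 kg·m²/s.
After sticking, I_f = I_p + m R² = 0.4295 + (0.289)(0.434)² = 0.4839 kg·m².
ω_f = L_i / I_f = 3.266 / 0.4839 = 6.750 rad/s.

|ω_f| ≈ 6.75 rad/s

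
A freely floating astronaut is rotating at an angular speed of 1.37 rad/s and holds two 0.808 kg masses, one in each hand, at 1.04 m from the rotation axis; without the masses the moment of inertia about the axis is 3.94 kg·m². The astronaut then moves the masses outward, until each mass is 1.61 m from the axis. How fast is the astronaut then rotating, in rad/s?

ω₂ ≈ 0.959 rad/s

No external torque acts about the spin axis, so angular momentum is conserved.
I₁ = 3.94 + 2(0.808)(1.04)² = 5.688 kg·m²; I₂ = 3.94 + 2(0.808)(1.61)² = 8.129 kg·m².
ω₂ = I₁ω₁ / I₂ = (5.688)(1.37 rad/s) / (8.129) = 0.9586 rad/s.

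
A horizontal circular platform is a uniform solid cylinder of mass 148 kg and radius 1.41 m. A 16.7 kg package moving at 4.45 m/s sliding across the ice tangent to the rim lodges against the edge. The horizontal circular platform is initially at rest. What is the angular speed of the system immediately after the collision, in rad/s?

The axle reaction passes through the central axle and exerts no torque about it; angular momentum about the central axle is conserved through the impact.
I_p = ½(148)(1.41)² = 147.1 kg·m². Taking the sense of the package's angular momentum as positive, L_{package} = m v R = (16.7)(4.45)(1.41) = 104.8 kg·m²/s.
L_i = 0 + 104.8 = 104.8 kg·m²/s.
After sticking, I_f = I_p + m R² = 147.1 + (16.7)(1.41)² = 180.3 kg·m².
ω_f = L_i / I_f = 104.8 / 180.3 = 0.5811 rad/s.

|ω_f| ≈ 0.581 rad/s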